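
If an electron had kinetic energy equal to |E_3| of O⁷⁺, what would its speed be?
5.8338e+06 m/s (or 1.945962% of c)

The binding energy at n = 3 for O⁷⁺ is:
E_3 = -13.6057 × 8²/3² = -96.75164444 eV
|E_3| = 96.75164444 eV

Convert to Joules:
KE = 96.75164444 eV × (1.602177 × 10⁻¹⁹ J/eV) = 1.550133e-17 J

Using KE = ½mv²:
v = √(2·KE/m_e)
v = √(2 × 1.550133e-17 J / 9.10938 × 10⁻³¹ kg)
v = 5.8338e+06 m/s

This is approximately 1.945962% the speed of light.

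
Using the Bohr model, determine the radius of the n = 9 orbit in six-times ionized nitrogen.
0.6123 nm (or 6.1233 Å)

The Bohr radius formula is:
r_n = n² a₀ / Z

where a₀ = 0.0529177 nm is the Bohr radius.

For N⁶⁺ (Z = 7) at n = 9:
r_9 = 9² × 0.0529177 nm / 7
r_9 = 81 × 0.0529177 nm / 7
r_9 = 4.28633 nm / 7
r_9 = 0.6123 nm

The electron orbits at approximately 0.6123 nm from the nucleus.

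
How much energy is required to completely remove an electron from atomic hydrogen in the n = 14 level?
0.069 eV

The ionization energy is the energy needed to remove the electron completely (n → ∞).

For hydrogen, E_n = -13.6057 eV / n².

At n = 14: E_14 = -13.6057 / 14² = -0.069417 eV
At n = ∞: E_∞ = 0 eV

Ionization energy = E_∞ - E_14 = 0 - (-0.069417) = 0.069417 eV
Ionization energy ≈ 0.069 eV

This is also called the binding energy of the electron in state n = 14.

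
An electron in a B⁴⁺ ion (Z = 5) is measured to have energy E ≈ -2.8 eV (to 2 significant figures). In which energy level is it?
n = 11

The exact energy levels follow E_n = -13.6057 Z² / n² eV with Z = 5.

The measured value (-2.8 eV) is reported to only 2 significant figures, so we must test candidate n values and see which one matches to that precision.

Candidate energies:
  n = 9:  E = -13.6057 × 5² / 9² = -4.199290 eV
  n = 10:  E = -13.6057 × 5² / 10² = -3.401425 eV
  n = 11:  E = -13.6057 × 5² / 11² = -2.811095 eV  ← matches
  n = 12:  E = -13.6057 × 5² / 12² = -2.362101 eV
  n = 13:  E = -13.6057 × 5² / 13² = -2.012678 eV

Checking against the measurement of -2.8 eV (2 sig figs), only n = 11 agrees:
E_11 = -2.811095 eV, which rounds to -2.8 eV ✓

Therefore n = 11.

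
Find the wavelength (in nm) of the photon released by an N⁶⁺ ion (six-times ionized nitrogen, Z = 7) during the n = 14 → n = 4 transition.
32.400538 nm

First, find the transition energy using E_n = -13.6057 Z² / n² eV:
E_14 = -13.6057 × 7² / 14² = -3.40142500 eV
E_4 = -13.6057 × 7² / 4² = -41.66745625 eV

Photon energy: |ΔE| = |E_4 - E_14| = 38.26603125 eV

Convert to wavelength using E = hc/λ with hc = 1239.84 eV·nm:
λ = hc/E = 1239.84 eV·nm / 38.26603125 eV
λ = 32.400538 nm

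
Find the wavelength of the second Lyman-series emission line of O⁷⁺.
1.60183 nm

The lines of a series are numbered from the longest wavelength (smallest ΔE) outward; the second line is the transition from n = n_f + 2 to n_f.
The Lyman series has all transitions ending at n_f = 1.

For O⁷⁺ (Z = 8), the second line (β-line) is the jump from n = 3 to n = 1:
E_3 = -13.6057 × 8² / 3² = -96.7516444 eV
E_1 = -13.6057 × 8² / 1² = -870.7648000 eV
ΔE = E_3 - E_1 = 774.0131556 eV

λ = hc/E = 1239.84 eV·nm / 774.0131556 eV
λ = 1.60183 nm

This is the β-line of the Lyman series in O⁷⁺.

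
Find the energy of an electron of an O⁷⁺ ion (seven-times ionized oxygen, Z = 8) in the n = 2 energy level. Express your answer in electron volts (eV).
-217.69 eV

The energy levels of a hydrogen-like atom are given by:
E_n = -13.6057 Z² / n² eV  (with Z = 8 for O⁷⁺)

For n = 2:
E_2 = -13.6057 × 8² / 2²
E_2 = -13.6057 × 64 / 4
E_2 = -217.69 eV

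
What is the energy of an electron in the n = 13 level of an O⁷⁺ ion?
-5.152 eV

For hydrogen-like ions, the energy levels scale with Z²:
E_n = -13.6057 Z² / n² eV

For O⁷⁺ (Z = 8) at n = 13:
E_13 = -13.6057 × 8² / 13²
E_13 = -13.6057 × 64 / 169
E_13 = -870.7648 / 169
E_13 = -5.152 eV

The energy is 64 times more negative than hydrogen at the same n due to the stronger nuclear charge.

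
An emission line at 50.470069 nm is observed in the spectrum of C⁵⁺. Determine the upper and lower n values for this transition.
n = 9 → n = 4

First, find the photon energy from the wavelength (hc = 1239.84 eV·nm):
E = hc/λ = 1239.84 eV·nm / 50.470069 nm = 24.565847 eV

The energy levels of C⁵⁺ satisfy E_n = -13.6057 × 6² / n² eV, so an emission n_i → n_f releases
ΔE = 13.6057 × 6² × (1/n_f² − 1/n_i²) eV.

Setting ΔE equal to the photon energy:
1/n_f² − 1/n_i² = 24.565847 / (13.6057 × 6²) = 0.050154321

Since 1/n_i² must be positive, we need 1/n_f² > 0.050154321, i.e. n_f ≤ 4. For each allowed n_f, solve n_i = (1/n_f² − 0.050154321)^(−1/2) and check whether it is a whole number:
  n_f = 1: 1/n_i² = 1.000000000 − 0.050154321 = 0.949845679 → n_i = 1.026  (not an integer) ✗
  n_f = 2: 1/n_i² = 0.250000000 − 0.050154321 = 0.199845679 → n_i = 2.237  (not an integer) ✗
  n_f = 3: 1/n_i² = 0.111111111 − 0.050154321 = 0.060956790 → n_i = 4.050  (not an integer) ✗
  n_f = 4: 1/n_i² = 0.062500000 − 0.050154321 = 0.012345679 → n_i = 9.000  → integer, n_i = 9 ✓

Only n_f = 4 gives an integer upper level, n_i = 9.

The transition is from n = 9 to n = 4 (emission).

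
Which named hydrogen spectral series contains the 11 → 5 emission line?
Pfund series

The spectral series in hydrogen are named based on the final (lower) energy level:
- Lyman series: n_final = 1 (ultraviolet)
- Balmer series: n_final = 2 (visible/near-UV)
- Paschen series: n_final = 3 (infrared)
- Brackett series: n_final = 4 (infrared)
- Pfund series: n_final = 5 (far infrared)

Since this transition ends at n = 5, it belongs to the Pfund series.

For reference, this 11 → 5 line has photon energy
ΔE = 13.6057 eV × (1/5² - 1/11²) = 0.431784198 eV,
corresponding to wavelength λ = hc/ΔE = 1239.84 eV·nm / 0.431784198 eV = 2871.434 nm in the far infrared region.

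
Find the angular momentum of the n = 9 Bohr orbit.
9.4911e-34 J·s (or 9ℏ)

In the Bohr model, angular momentum is quantized:
L = nℏ

where ℏ = h/(2π) = 1.054572e-34 J·s

For n = 9:
L = 9 × 1.054572e-34 J·s
L = 9.4911e-34 J·s

This can also be written as L = 9ℏ.
The angular momentum is an integer multiple of the reduced Planck constant.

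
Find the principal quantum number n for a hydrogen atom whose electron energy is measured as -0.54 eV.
n = 5

The exact energy levels follow E_n = -13.6057 eV / n².

The measured value (-0.54 eV) is reported to only 2 significant figures, so we must test candidate n values and see which one matches to that precision.

Candidate energies:
  n = 3:  E = -13.6057/3² = -1.51174 eV
  n = 4:  E = -13.6057/4² = -0.85036 eV
  n = 5:  E = -13.6057/5² = -0.54423 eV  ← matches
  n = 6:  E = -13.6057/6² = -0.37794 eV
  n = 7:  E = -13.6057/7² = -0.27767 eV

Checking against the measurement of -0.54 eV (2 sig figs), only n = 5 agrees:
E_5 = -0.54423 eV, which rounds to -0.54 eV ✓

Therefore n = 5.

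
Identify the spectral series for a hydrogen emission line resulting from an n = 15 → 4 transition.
Brackett series

The spectral series in hydrogen are named based on the final (lower) energy level:
- Lyman series: n_final = 1 (ultraviolet)
- Balmer series: n_final = 2 (visible/near-UV)
- Paschen series: n_final = 3 (infrared)
- Brackett series: n_final = 4 (infrared)
- Pfund series: n_final = 5 (far infrared)

Since this transition ends at n = 4, it belongs to the Brackett series.

For reference, this 15 → 4 line has photon energy
ΔE = 13.6057 eV × (1/4² - 1/15²) = 0.78988647222 eV,
corresponding to wavelength λ = hc/ΔE = 1239.84 eV·nm / 0.78988647222 eV = 1569.64329 nm in the infrared region.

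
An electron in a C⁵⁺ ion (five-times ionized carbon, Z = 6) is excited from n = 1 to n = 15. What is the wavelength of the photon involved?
2.54 nm

First, find the transition energy using E_n = -13.6057 Z² / n² eV:
E_1 = -13.6057 × 6² / 1² = -489.8052 eV
E_15 = -13.6057 × 6² / 15² = -2.1769 eV

Photon energy: |ΔE| = |E_15 - E_1| = 487.6283 eV

Convert to wavelength using E = hc/λ with hc = 1239.84 eV·nm:
λ = hc/E = 1239.84 eV·nm / 487.6283 eV
λ = 2.54 nm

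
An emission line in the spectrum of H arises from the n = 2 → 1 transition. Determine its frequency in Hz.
2.467e+15 Hz

First, find the transition energy:
E_2 = -13.6057 / 2² = -3.40143 eV
E_1 = -13.6057 / 1² = -13.60570 eV
|ΔE| = |E_1 - E_2| = 10.20427 eV

Convert to Joules: E = 10.20427 eV × (1.602177 × 10⁻¹⁹ J/eV) = 1.63490e-18 J

Using E = hf:
f = E/h = 1.63490e-18 J / (6.62607 × 10⁻³⁴ J·s)
f = 2.467e+15 Hz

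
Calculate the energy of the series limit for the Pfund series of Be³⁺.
8.7076 eV

The series limit corresponds to the transition from n = ∞ to n = 5.
This is the highest energy (shortest wavelength) transition in the Pfund series.

E_∞ = 0 eV
E_5 = -13.6057 × 4² / 5² = -8.7076 eV

Energy at series limit:
ΔE = E_∞ - E_5 = 0 - (-8.7076) = 8.7076 eV

This energy equals the ionization energy from the n = 5 state of Be³⁺.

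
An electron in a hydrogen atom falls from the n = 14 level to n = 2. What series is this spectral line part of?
Balmer series

The spectral series in hydrogen are named based on the final (lower) energy level:
- Lyman series: n_final = 1 (ultraviolet)
- Balmer series: n_final = 2 (visible/near-UV)
- Paschen series: n_final = 3 (infrared)
- Brackett series: n_final = 4 (infrared)
- Pfund series: n_final = 5 (far infrared)

Since this transition ends at n = 2, it belongs to the Balmer series.

For reference, this 14 → 2 line has photon energy
ΔE = 13.6057 eV × (1/2² - 1/14²) = 3.3320081633 eV,
corresponding to wavelength λ = hc/ΔE = 1239.84 eV·nm / 3.3320081633 eV = 372.099929 nm in the visible/near-UV region.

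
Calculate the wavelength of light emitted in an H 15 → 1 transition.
91.533 nm

First, find the transition energy using E_n = -13.6057 / n² eV:
E_15 = -13.6057 / 15² = -0.06047 eV
E_1 = -13.6057 / 1² = -13.60570 eV

Photon energy: |ΔE| = |E_1 - E_15| = 13.54523 eV

Convert to wavelength using E = hc/λ with hc = 1239.84 eV·nm:
λ = hc/E = 1239.84 eV·nm / 13.54523 eV
λ = 91.533 nm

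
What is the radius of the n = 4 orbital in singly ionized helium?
0.4233 nm (or 4.2334 Å)

The Bohr radius formula is:
r_n = n² a₀ / Z

where a₀ = 0.0529177 nm is the Bohr radius.

For He⁺ (Z = 2) at n = 4:
r_4 = 4² × 0.0529177 nm / 2
r_4 = 16 × 0.0529177 nm / 2
r_4 = 0.84668 nm / 2
r_4 = 0.4233 nm

The electron orbits at approximately 0.4233 nm from the nucleus.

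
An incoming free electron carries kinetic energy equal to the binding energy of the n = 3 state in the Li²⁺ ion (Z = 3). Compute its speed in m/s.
2.1877e+06 m/s (or 0.729736% of c)

The binding energy at n = 3 for Li²⁺ is:
E_3 = -13.6057 × 3²/3² = -13.60570000 eV
|E_3| = 13.60570000 eV

Convert to Joules:
KE = 13.60570000 eV × (1.602177 × 10⁻¹⁹ J/eV) = 2.179874e-18 J

Using KE = ½mv²:
v = √(2·KE/m_e)
v = √(2 × 2.179874e-18 J / 9.10938 × 10⁻³¹ kg)
v = 2.1877e+06 m/s

This is approximately 0.729736% the speed of light.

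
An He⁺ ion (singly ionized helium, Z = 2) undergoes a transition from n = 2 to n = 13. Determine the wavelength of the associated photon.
93.336 nm

First, find the transition energy using E_n = -13.6057 Z² / n² eV:
E_2 = -13.6057 × 2² / 2² = -13.60570 eV
E_13 = -13.6057 × 2² / 13² = -0.32203 eV

Photon energy: |ΔE| = |E_13 - E_2| = 13.28367 eV

Convert to wavelength using E = hc/λ with hc = 1239.84 eV·nm:
λ = hc/E = 1239.84 eV·nm / 13.28367 eV
λ = 93.336 nm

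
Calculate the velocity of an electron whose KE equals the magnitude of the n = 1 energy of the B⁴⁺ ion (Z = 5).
1.0938e+07 m/s (or 3.649% of c)

The binding energy at n = 1 for B⁴⁺ is:
E_1 = -13.6057 × 5²/1² = -340.14250 eV
|E_1| = 340.14250 eV

Convert to Joules:
KE = 340.14250 eV × (1.602177 × 10⁻¹⁹ J/eV) = 5.449685e-17 J

Using KE = ½mv²:
v = √(2·KE/m_e)
v = √(2 × 5.449685e-17 J / 9.10938 × 10⁻³¹ kg)
v = 1.0938e+07 m/s

This is approximately 3.649% the speed of light.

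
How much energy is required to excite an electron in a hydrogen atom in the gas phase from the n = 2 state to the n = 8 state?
3.18884 eV

The energy levels of a hydrogen-like atom are E_n = -13.6057 eV / n².

Energy at n = 2: E_2 = -13.6057 / 2² = -3.40142500 eV
Energy at n = 8: E_8 = -13.6057 / 8² = -0.21258906 eV

The excitation energy is the difference:
ΔE = E_8 - E_2
ΔE = -0.21258906 - (-3.40142500)
ΔE = 3.18884 eV

Since this is positive, energy must be absorbed (photon absorption).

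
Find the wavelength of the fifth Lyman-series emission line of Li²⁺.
10.414459 nm

The lines of a series are numbered from the longest wavelength (smallest ΔE) outward; the fifth line is the transition from n = n_f + 5 to n_f.
The Lyman series has all transitions ending at n_f = 1.

For Li²⁺ (Z = 3), the fifth line (ε-line) is the jump from n = 6 to n = 1:
E_6 = -13.6057 × 3² / 6² = -3.40142500 eV
E_1 = -13.6057 × 3² / 1² = -122.45130000 eV
ΔE = E_6 - E_1 = 119.04987500 eV

λ = hc/E = 1239.84 eV·nm / 119.04987500 eV
λ = 10.414459 nm

This is the ε-line of the Lyman series in Li²⁺.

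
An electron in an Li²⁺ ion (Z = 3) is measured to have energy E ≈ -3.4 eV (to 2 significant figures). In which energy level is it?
n = 6

The exact energy levels follow E_n = -13.6057 Z² / n² eV with Z = 3.

The measured value (-3.4 eV) is reported to only 2 significant figures, so we must test candidate n values and see which one matches to that precision.

Candidate energies:
  n = 4:  E = -13.6057 × 3² / 4² = -7.65321 eV
  n = 5:  E = -13.6057 × 3² / 5² = -4.89805 eV
  n = 6:  E = -13.6057 × 3² / 6² = -3.40143 eV  ← matches
  n = 7:  E = -13.6057 × 3² / 7² = -2.49901 eV
  n = 8:  E = -13.6057 × 3² / 8² = -1.91330 eV

Checking against the measurement of -3.4 eV (2 sig figs), only n = 6 agrees:
E_6 = -3.40143 eV, which rounds to -3.4 eV ✓

Therefore n = 6.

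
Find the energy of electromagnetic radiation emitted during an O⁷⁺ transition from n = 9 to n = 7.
7.02 eV

The energy levels are E_n = -13.6057 Z² eV / n².

Energy at n = 9: E_9 = -13.6057 × 8² / 9² = -10.75018 eV
Energy at n = 7: E_7 = -13.6057 × 8² / 7² = -17.77071 eV

For emission (electron falling to lower state), the photon energy is:
E_photon = E_9 - E_7 = |-10.75018 - (-17.77071)|
E_photon = 7.02 eV

This energy is carried away by the emitted photon.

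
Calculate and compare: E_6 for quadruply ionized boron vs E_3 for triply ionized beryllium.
Be³⁺ at n = 3 (E = -24.188 eV)

Using E_n = -13.6057 Z² / n² eV:

B⁴⁺ (Z = 5) at n = 6:
E = -13.6057 × 5² / 6² = -13.6057 × 25 / 36 = -9.448403 eV

Be³⁺ (Z = 4) at n = 3:
E = -13.6057 × 4² / 3² = -13.6057 × 16 / 9 = -24.187911 eV

Since -24.187911 eV < -9.448403 eV,
Be³⁺ at n = 3 is more tightly bound (requires more energy to ionize).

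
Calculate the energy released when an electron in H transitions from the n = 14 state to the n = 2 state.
3.332008 eV

The energy levels are E_n = -13.6057 eV / n².

Energy at n = 14: E_14 = -13.6057 / 14² = -0.069416837 eV
Energy at n = 2: E_2 = -13.6057 / 2² = -3.401425000 eV

For emission (electron falling to lower state), the photon energy is:
E_photon = E_14 - E_2 = |-0.069416837 - (-3.401425000)|
E_photon = 3.332008 eV

This energy is carried away by the emitted photon.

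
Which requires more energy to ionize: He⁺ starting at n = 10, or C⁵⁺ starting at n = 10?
C⁵⁺ at n = 10 (E = -4.898 eV)

Using E_n = -13.6057 Z² / n² eV:

He⁺ (Z = 2) at n = 10:
E = -13.6057 × 2² / 10² = -13.6057 × 4 / 100 = -0.544228 eV

C⁵⁺ (Z = 6) at n = 10:
E = -13.6057 × 6² / 10² = -13.6057 × 36 / 100 = -4.898052 eV

Since -4.898052 eV < -0.544228 eV,
C⁵⁺ at n = 10 is more tightly bound (requires more energy to ionize).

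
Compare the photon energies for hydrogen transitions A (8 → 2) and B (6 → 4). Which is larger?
8 → 2

Calculate the energy for each transition:

Transition 8 → 2:
ΔE₁ = |E_2 - E_8| = |-13.6057/2² - (-13.6057/8²)|
ΔE₁ = |-3.4014250000 - (-0.2125890625)| = 3.1888359 eV

Transition 6 → 4:
ΔE₂ = |E_4 - E_6| = |-13.6057/4² - (-13.6057/6²)|
ΔE₂ = |-0.8503562500 - (-0.3779361111)| = 0.4724201 eV

Since 3.1888359 eV > 0.4724201 eV, the transition 8 → 2 emits the more energetic photon.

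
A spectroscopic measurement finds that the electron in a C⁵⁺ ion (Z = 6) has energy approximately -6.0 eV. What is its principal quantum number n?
n = 9

The exact energy levels follow E_n = -13.6057 Z² / n² eV with Z = 6.

The measured value (-6.0 eV) is reported to only 2 significant figures, so we must test candidate n values and see which one matches to that precision.

Candidate energies:
  n = 7:  E = -13.6057 × 6² / 7² = -9.99602 eV
  n = 8:  E = -13.6057 × 6² / 8² = -7.65321 eV
  n = 9:  E = -13.6057 × 6² / 9² = -6.04698 eV  ← matches
  n = 10:  E = -13.6057 × 6² / 10² = -4.89805 eV
  n = 11:  E = -13.6057 × 6² / 11² = -4.04798 eV

Checking against the measurement of -6.0 eV (2 sig figs), only n = 9 agrees:
E_9 = -6.04698 eV, which rounds to -6.0 eV ✓

Therefore n = 9.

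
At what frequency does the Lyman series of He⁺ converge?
1.3159e+16 Hz

The series limit corresponds to the transition from n = ∞ to n = 1.
This is the highest energy (shortest wavelength) transition in the Lyman series.

E_∞ = 0 eV
E_1 = -13.6057 × 2² / 1² = -54.422800 eV

Energy at series limit:
ΔE = E_∞ - E_1 = 0 - (-54.422800) = 54.422800 eV
E = 54.422800 eV × (1.602177 × 10⁻¹⁹ J/eV) = 8.719496e-18 J
f = E/h = 8.719496e-18 J / (6.62607 × 10⁻³⁴ J·s) = 1.3159e+16 Hz

This energy equals the ionization energy from the n = 1 state of He⁺.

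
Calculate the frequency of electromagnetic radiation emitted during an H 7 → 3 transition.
2.98399e+14 Hz

First, find the transition energy:
E_7 = -13.6057 / 7² = -0.27766735 eV
E_3 = -13.6057 / 3² = -1.51174444 eV
|ΔE| = |E_3 - E_7| = 1.23407709 eV

Convert to Joules: E = 1.23407709 eV × (1.602177 × 10⁻¹⁹ J/eV) = 1.9772099e-19 J

Using E = hf:
f = E/h = 1.9772099e-19 J / (6.62607 × 10⁻³⁴ J·s)
f = 2.98399e+14 Hz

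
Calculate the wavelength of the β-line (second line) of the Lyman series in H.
102.52 nm

The lines of a series are numbered from the longest wavelength (smallest ΔE) outward; the second line is the transition from n = n_f + 2 to n_f.
The Lyman series has all transitions ending at n_f = 1.

For H, the second line (β-line) is the jump from n = 3 to n = 1:
E_3 = -13.6057 / 3² = -1.51174 eV
E_1 = -13.6057 / 1² = -13.60570 eV
ΔE = E_3 - E_1 = 12.09396 eV

λ = hc/E = 1239.84 eV·nm / 12.09396 eV
λ = 102.52 nm

This is the β-line of the Lyman series in H.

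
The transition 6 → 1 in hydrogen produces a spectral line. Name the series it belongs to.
Lyman series

The spectral series in hydrogen are named based on the final (lower) energy level:
- Lyman series: n_final = 1 (ultraviolet)
- Balmer series: n_final = 2 (visible/near-UV)
- Paschen series: n_final = 3 (infrared)
- Brackett series: n_final = 4 (infrared)
- Pfund series: n_final = 5 (far infrared)

Since this transition ends at n = 1, it belongs to the Lyman series.

For reference, this 6 → 1 line has photon energy
ΔE = 13.6057 eV × (1/1² - 1/6²) = 13.2278 eV,
corresponding to wavelength λ = hc/ΔE = 1239.84 eV·nm / 13.2278 eV = 93.73 nm in the ultraviolet region.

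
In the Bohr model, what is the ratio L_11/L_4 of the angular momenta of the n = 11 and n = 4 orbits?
2.7500

In the Bohr model, L_n = nℏ, so the ratio is purely the ratio of quantum numbers:

L_11/L_4 = 11ℏ / 4ℏ = 11/4 = 2.7500

The angular momentum scales linearly with n.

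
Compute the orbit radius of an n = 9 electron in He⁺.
2.143168 nm (or 21.431677 Å)

The Bohr radius formula is:
r_n = n² a₀ / Z

where a₀ = 0.052917721 nm is the Bohr radius.

For He⁺ (Z = 2) at n = 9:
r_9 = 9² × 0.052917721 nm / 2
r_9 = 81 × 0.052917721 nm / 2
r_9 = 4.2863354 nm / 2
r_9 = 2.143168 nm

The electron orbits at approximately 2.143168 nm from the nucleus.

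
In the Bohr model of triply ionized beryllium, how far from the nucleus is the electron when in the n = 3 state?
0.1191 nm (or 1.1907 Å)

The Bohr radius formula is:
r_n = n² a₀ / Z

where a₀ = 0.0529177 nm is the Bohr radius.

For Be³⁺ (Z = 4) at n = 3:
r_3 = 3² × 0.0529177 nm / 4
r_3 = 9 × 0.0529177 nm / 4
r_3 = 0.47626 nm / 4
r_3 = 0.1191 nm

The electron orbits at approximately 0.1191 nm from the nucleus.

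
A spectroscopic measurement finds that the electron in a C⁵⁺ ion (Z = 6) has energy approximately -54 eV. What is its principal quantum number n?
n = 3

The exact energy levels follow E_n = -13.6057 Z² / n² eV with Z = 6.

The measured value (-54 eV) is reported to only 2 significant figures, so we must test candidate n values and see which one matches to that precision.

Candidate energies:
  n = 1:  E = -13.6057 × 6² / 1² = -489.80520 eV
  n = 2:  E = -13.6057 × 6² / 2² = -122.45130 eV
  n = 3:  E = -13.6057 × 6² / 3² = -54.42280 eV  ← matches
  n = 4:  E = -13.6057 × 6² / 4² = -30.61283 eV
  n = 5:  E = -13.6057 × 6² / 5² = -19.59221 eV

Checking against the measurement of -54 eV (2 sig figs), only n = 3 agrees:
E_3 = -54.42280 eV, which rounds to -54 eV ✓

Therefore n = 3.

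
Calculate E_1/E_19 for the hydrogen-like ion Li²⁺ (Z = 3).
361.0000

Using E_n = -13.6057 Z² / n² eV with Z = 3:

E_1 = -13.6057 × 3² / 1² = -122.4513 / 1 = -122.4513000000 eV
E_19 = -13.6057 × 3² / 19² = -122.4513 / 361 = -0.3392002770 eV

The ratio is:
E_1/E_19 = (-122.4513000000) / (-0.3392002770)
E_1/E_19 = (-122.4513/1) / (-122.4513/361)
E_1/E_19 = 361/1
E_1/E_19 = 361.0000
(Note: the Z² factors cancel in the ratio.)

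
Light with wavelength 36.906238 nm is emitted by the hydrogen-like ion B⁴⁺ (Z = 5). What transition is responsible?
n = 9 → n = 3

First, find the photon energy from the wavelength (hc = 1239.84 eV·nm):
E = hc/λ = 1239.84 eV·nm / 36.906238 nm = 33.594321 eV

The energy levels of B⁴⁺ satisfy E_n = -13.6057 × 5² / n² eV, so an emission n_i → n_f releases
ΔE = 13.6057 × 5² × (1/n_f² − 1/n_i²) eV.

Setting ΔE equal to the photon energy:
1/n_f² − 1/n_i² = 33.594321 / (13.6057 × 5²) = 0.098765432

Since 1/n_i² must be positive, we need 1/n_f² > 0.098765432, i.e. n_f ≤ 3. For each allowed n_f, solve n_i = (1/n_f² − 0.098765432)^(−1/2) and check whether it is a whole number:
  n_f = 1: 1/n_i² = 1.000000000 − 0.098765432 = 0.901234568 → n_i = 1.053  (not an integer) ✗
  n_f = 2: 1/n_i² = 0.250000000 − 0.098765432 = 0.151234568 → n_i = 2.571  (not an integer) ✗
  n_f = 3: 1/n_i² = 0.111111111 − 0.098765432 = 0.012345679 → n_i = 9.000  → integer, n_i = 9 ✓

Only n_f = 3 gives an integer upper level, n_i = 9.

The transition is from n = 9 to n = 3 (emission).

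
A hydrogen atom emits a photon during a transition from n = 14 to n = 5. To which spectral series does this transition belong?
Pfund series

The spectral series in hydrogen are named based on the final (lower) energy level:
- Lyman series: n_final = 1 (ultraviolet)
- Balmer series: n_final = 2 (visible/near-UV)
- Paschen series: n_final = 3 (infrared)
- Brackett series: n_final = 4 (infrared)
- Pfund series: n_final = 5 (far infrared)

Since this transition ends at n = 5, it belongs to the Pfund series.

For reference, this 14 → 5 line has photon energy
ΔE = 13.6057 eV × (1/5² - 1/14²) = 0.474811163 eV,
corresponding to wavelength λ = hc/ΔE = 1239.84 eV·nm / 0.474811163 eV = 2611.228 nm in the far infrared region.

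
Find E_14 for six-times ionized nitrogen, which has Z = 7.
-3.401425 eV

For hydrogen-like ions, the energy levels scale with Z²:
E_n = -13.6057 Z² / n² eV

For N⁶⁺ (Z = 7) at n = 14:
E_14 = -13.6057 × 7² / 14²
E_14 = -13.6057 × 49 / 196
E_14 = -666.6793 / 196
E_14 = -3.401425 eV

The energy is 49 times more negative than hydrogen at the same n due to the stronger nuclear charge.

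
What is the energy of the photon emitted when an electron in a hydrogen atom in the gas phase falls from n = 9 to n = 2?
3.2335 eV

The energy levels are E_n = -13.6057 eV / n².

Energy at n = 9: E_9 = -13.6057 / 9² = -0.1679716 eV
Energy at n = 2: E_2 = -13.6057 / 2² = -3.4014250 eV

For emission (electron falling to lower state), the photon energy is:
E_photon = E_9 - E_2 = |-0.1679716 - (-3.4014250)|
E_photon = 3.2335 eV

This energy is carried away by the emitted photon.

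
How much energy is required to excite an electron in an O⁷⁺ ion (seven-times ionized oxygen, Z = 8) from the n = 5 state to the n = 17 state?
31.82 eV

The energy levels of a hydrogen-like atom are E_n = -13.6057 Z² eV / n².

Energy at n = 5: E_5 = -13.6057 × 8² / 5² = -34.83059 eV
Energy at n = 17: E_17 = -13.6057 × 8² / 17² = -3.01303 eV

The excitation energy is the difference:
ΔE = E_17 - E_5
ΔE = -3.01303 - (-34.83059)
ΔE = 31.82 eV

Since this is positive, energy must be absorbed (photon absorption).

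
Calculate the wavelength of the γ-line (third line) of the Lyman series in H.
97.202 nm

The lines of a series are numbered from the longest wavelength (smallest ΔE) outward; the third line is the transition from n = n_f + 3 to n_f.
The Lyman series has all transitions ending at n_f = 1.

For H, the third line (γ-line) is the jump from n = 4 to n = 1:
E_4 = -13.6057 / 4² = -0.85036 eV
E_1 = -13.6057 / 1² = -13.60570 eV
ΔE = E_4 - E_1 = 12.75534 eV

λ = hc/E = 1239.84 eV·nm / 12.75534 eV
λ = 97.202 nm

This is the γ-line of the Lyman series in H.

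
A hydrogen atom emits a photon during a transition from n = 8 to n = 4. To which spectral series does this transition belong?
Brackett series

The spectral series in hydrogen are named based on the final (lower) energy level:
- Lyman series: n_final = 1 (ultraviolet)
- Balmer series: n_final = 2 (visible/near-UV)
- Paschen series: n_final = 3 (infrared)
- Brackett series: n_final = 4 (infrared)
- Pfund series: n_final = 5 (far infrared)

Since this transition ends at n = 4, it belongs to the Brackett series.

For reference, this 8 → 4 line has photon energy
ΔE = 13.6057 eV × (1/4² - 1/8²) = 0.63776719 eV,
corresponding to wavelength λ = hc/ΔE = 1239.84 eV·nm / 0.63776719 eV = 1944.03 nm in the infrared region.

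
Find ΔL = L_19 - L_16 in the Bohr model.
3.16372e-34 J·s (or 3ℏ)

In the Bohr model, L_n = nℏ where ℏ = 1.0545718e-34 J·s.

L_19 = 19ℏ = 2.0036864e-33 J·s
L_16 = 16ℏ = 1.6873149e-33 J·s

ΔL = L_19 - L_16 = (19 - 16)ℏ = 3ℏ
ΔL = 3 × 1.0545718e-34 J·s = 3.16372e-34 J·s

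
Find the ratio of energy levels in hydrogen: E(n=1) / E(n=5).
25.00

Using E_n = -13.6057 Z² / n² eV with Z = 1:

E_1 = -13.6057 / 1² = -13.6057 / 1 = -13.60570000 eV
E_5 = -13.6057 / 5² = -13.6057 / 25 = -0.54422800 eV

The ratio is:
E_1/E_5 = (-13.60570000) / (-0.54422800)
E_1/E_5 = (-13.6057/1) / (-13.6057/25)
E_1/E_5 = 25/1
E_1/E_5 = 25.00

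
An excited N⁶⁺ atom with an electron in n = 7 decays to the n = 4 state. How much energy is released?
28.062 eV

The energy levels are E_n = -13.6057 Z² eV / n².

Energy at n = 7: E_7 = -13.6057 × 7² / 7² = -13.605700 eV
Energy at n = 4: E_4 = -13.6057 × 7² / 4² = -41.667456 eV

For emission (electron falling to lower state), the photon energy is:
E_photon = E_7 - E_4 = |-13.605700 - (-41.667456)|
E_photon = 28.062 eV

This energy is carried away by the emitted photon.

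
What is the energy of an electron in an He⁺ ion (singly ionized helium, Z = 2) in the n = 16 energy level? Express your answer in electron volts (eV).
-0.212589 eV

The energy levels of a hydrogen-like atom are given by:
E_n = -13.6057 Z² / n² eV  (with Z = 2 for He⁺)

For n = 16:
E_16 = -13.6057 × 2² / 16²
E_16 = -13.6057 × 4 / 256
E_16 = -0.212589 eV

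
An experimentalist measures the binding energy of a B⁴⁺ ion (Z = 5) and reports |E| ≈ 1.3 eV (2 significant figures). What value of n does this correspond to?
n = 16

The exact energy levels follow E_n = -13.6057 Z² / n² eV with Z = 5.

The measured value (-1.3 eV) is reported to only 2 significant figures, so we must test candidate n values and see which one matches to that precision.

Candidate energies:
  n = 14:  E = -13.6057 × 5² / 14² = -1.73542 eV
  n = 15:  E = -13.6057 × 5² / 15² = -1.51174 eV
  n = 16:  E = -13.6057 × 5² / 16² = -1.32868 eV  ← matches
  n = 17:  E = -13.6057 × 5² / 17² = -1.17696 eV
  n = 18:  E = -13.6057 × 5² / 18² = -1.04982 eV

Checking against the measurement of -1.3 eV (2 sig figs), only n = 16 agrees:
E_16 = -1.32868 eV, which rounds to -1.3 eV ✓

Therefore n = 16.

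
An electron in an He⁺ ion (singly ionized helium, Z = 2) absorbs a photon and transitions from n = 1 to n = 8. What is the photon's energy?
53.57244 eV

The energy levels of a hydrogen-like atom are E_n = -13.6057 Z² eV / n².

Energy at n = 1: E_1 = -13.6057 × 2² / 1² = -54.42280000 eV
Energy at n = 8: E_8 = -13.6057 × 2² / 8² = -0.85035625 eV

The excitation energy is the difference:
ΔE = E_8 - E_1
ΔE = -0.85035625 - (-54.42280000)
ΔE = 53.57244 eV

Since this is positive, energy must be absorbed (photon absorption).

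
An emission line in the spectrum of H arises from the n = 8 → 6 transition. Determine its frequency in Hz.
3.99807e+13 Hz

First, find the transition energy:
E_8 = -13.6057 / 8² = -0.212589063 eV
E_6 = -13.6057 / 6² = -0.377936111 eV
|ΔE| = |E_6 - E_8| = 0.165347048 eV

Convert to Joules: E = 0.165347048 eV × (1.602177 × 10⁻¹⁹ J/eV) = 2.6491524e-20 J

Using E = hf:
f = E/h = 2.6491524e-20 J / (6.62607 × 10⁻³⁴ J·s)
f = 3.99807e+13 Hz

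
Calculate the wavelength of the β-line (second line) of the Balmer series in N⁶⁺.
9.91853 nm

The lines of a series are numbered from the longest wavelength (smallest ΔE) outward; the second line is the transition from n = n_f + 2 to n_f.
The Balmer series has all transitions ending at n_f = 2.

For N⁶⁺ (Z = 7), the second line (β-line) is the jump from n = 4 to n = 2:
E_4 = -13.6057 × 7² / 4² = -41.6674563 eV
E_2 = -13.6057 × 7² / 2² = -166.6698250 eV
ΔE = E_4 - E_2 = 125.0023687 eV

λ = hc/E = 1239.84 eV·nm / 125.0023687 eV
λ = 9.91853 nm

This is the β-line of the Balmer series in N⁶⁺.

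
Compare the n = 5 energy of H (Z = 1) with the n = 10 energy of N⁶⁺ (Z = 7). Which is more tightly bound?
N⁶⁺ at n = 10 (E = -6.67 eV)

Using E_n = -13.6057 Z² / n² eV:

H (Z = 1) at n = 5:
E = -13.6057 × 1² / 5² = -13.6057 × 1 / 25 = -0.54423 eV

N⁶⁺ (Z = 7) at n = 10:
E = -13.6057 × 7² / 10² = -13.6057 × 49 / 100 = -6.66679 eV

Since -6.66679 eV < -0.54423 eV,
N⁶⁺ at n = 10 is more tightly bound (requires more energy to ionize).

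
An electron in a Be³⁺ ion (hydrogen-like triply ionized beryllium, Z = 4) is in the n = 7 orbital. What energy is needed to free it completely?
4.44268 eV

The ionization energy is the energy needed to remove the electron completely (n → ∞).

For a hydrogen-like ion with Z = 4, E_n = -13.6057 Z² / n² eV.

At n = 7: E_7 = -13.6057 × 4² / 7² = -4.44267755 eV
At n = ∞: E_∞ = 0 eV

Ionization energy = E_∞ - E_7 = 0 - (-4.44267755) = 4.44267755 eV
Ionization energy ≈ 4.44268 eV

This is also called the binding energy of the electron in state n = 7.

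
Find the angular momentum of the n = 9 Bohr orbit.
9.49115e-34 J·s (or 9ℏ)

In the Bohr model, angular momentum is quantized:
L = nℏ

where ℏ = h/(2π) = 1.0545718e-34 J·s

For n = 9:
L = 9 × 1.0545718e-34 J·s
L = 9.49115e-34 J·s

This can also be written as L = 9ℏ.
The angular momentum is an integer multiple of the reduced Planck constant.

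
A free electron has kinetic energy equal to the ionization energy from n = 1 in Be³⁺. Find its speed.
8.751e+06 m/s (or 2.91894% of c)

The binding energy at n = 1 for Be³⁺ is:
E_1 = -13.6057 × 4²/1² = -217.6912000 eV
|E_1| = 217.6912000 eV

Convert to Joules:
KE = 217.6912000 eV × (1.602177 × 10⁻¹⁹ J/eV) = 3.48780e-17 J

Using KE = ½mv²:
v = √(2·KE/m_e)
v = √(2 × 3.48780e-17 J / 9.10938 × 10⁻³¹ kg)
v = 8.751e+06 m/s

This is approximately 2.91894% the speed of light.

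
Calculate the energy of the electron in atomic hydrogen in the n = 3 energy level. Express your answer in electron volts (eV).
-1.51174 eV

The energy levels of a hydrogen-like atom are given by:
E_n = -13.6057 eV / n²

For n = 3:
E_3 = -13.6057 eV / 3²
E_3 = -13.6057 eV / 9
E_3 = -1.51174 eV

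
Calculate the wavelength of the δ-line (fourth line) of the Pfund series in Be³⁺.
205.9500 nm

The lines of a series are numbered from the longest wavelength (smallest ΔE) outward; the fourth line is the transition from n = n_f + 4 to n_f.
The Pfund series has all transitions ending at n_f = 5.

For Be³⁺ (Z = 4), the fourth line (δ-line) is the jump from n = 9 to n = 5:
E_9 = -13.6057 × 4² / 9² = -2.68754568 eV
E_5 = -13.6057 × 4² / 5² = -8.70764800 eV
ΔE = E_9 - E_5 = 6.02010232 eV

λ = hc/E = 1239.84 eV·nm / 6.02010232 eV
λ = 205.9500 nm

This is the δ-line of the Pfund series in Be³⁺.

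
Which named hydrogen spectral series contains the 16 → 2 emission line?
Balmer series

The spectral series in hydrogen are named based on the final (lower) energy level:
- Lyman series: n_final = 1 (ultraviolet)
- Balmer series: n_final = 2 (visible/near-UV)
- Paschen series: n_final = 3 (infrared)
- Brackett series: n_final = 4 (infrared)
- Pfund series: n_final = 5 (far infrared)

Since this transition ends at n = 2, it belongs to the Balmer series.

For reference, this 16 → 2 line has photon energy
ΔE = 13.6057 eV × (1/2² - 1/16²) = 3.348278 eV,
corresponding to wavelength λ = hc/ΔE = 1239.84 eV·nm / 3.348278 eV = 370.29 nm in the visible/near-UV region.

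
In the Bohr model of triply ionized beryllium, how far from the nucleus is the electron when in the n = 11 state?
1.600761 nm (or 16.007611 Å)

The Bohr radius formula is:
r_n = n² a₀ / Z

where a₀ = 0.052917721 nm is the Bohr radius.

For Be³⁺ (Z = 4) at n = 11:
r_11 = 11² × 0.052917721 nm / 4
r_11 = 121 × 0.052917721 nm / 4
r_11 = 6.4030442 nm / 4
r_11 = 1.600761 nm

The electron orbits at approximately 1.600761 nm from the nucleus.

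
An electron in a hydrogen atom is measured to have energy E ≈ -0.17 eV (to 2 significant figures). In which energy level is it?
n = 9

The exact energy levels follow E_n = -13.6057 eV / n².

The measured value (-0.17 eV) is reported to only 2 significant figures, so we must test candidate n values and see which one matches to that precision.

Candidate energies:
  n = 7:  E = -13.6057/7² = -0.27767 eV
  n = 8:  E = -13.6057/8² = -0.21259 eV
  n = 9:  E = -13.6057/9² = -0.16797 eV  ← matches
  n = 10:  E = -13.6057/10² = -0.13606 eV
  n = 11:  E = -13.6057/11² = -0.11244 eV

Checking against the measurement of -0.17 eV (2 sig figs), only n = 9 agrees:
E_9 = -0.16797 eV, which rounds to -0.17 eV ✓

Therefore n = 9.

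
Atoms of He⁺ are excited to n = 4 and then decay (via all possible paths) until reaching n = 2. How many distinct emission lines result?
3

The electron can occupy levels n = 2, 3, ..., 4 during de-excitation — that is m = 4 - 2 + 1 = 3 distinct levels.

The number of distinct spectral lines equals the number of ways to choose 2 of these m levels (each pair gives one possible emission transition):

Number of lines = m(m-1)/2 = 3×2/2 = 3

These correspond to all possible transitions between the 3 levels:
4 → 3, 4 → 2, 3 → 2

Each transition produces a photon with a unique energy (and thus wavelength). This count does not depend on Z.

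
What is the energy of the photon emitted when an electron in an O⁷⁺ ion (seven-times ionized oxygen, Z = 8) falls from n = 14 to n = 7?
13.328033 eV

The energy levels are E_n = -13.6057 Z² eV / n².

Energy at n = 14: E_14 = -13.6057 × 8² / 14² = -4.442677551 eV
Energy at n = 7: E_7 = -13.6057 × 8² / 7² = -17.770710204 eV

For emission (electron falling to lower state), the photon energy is:
E_photon = E_14 - E_7 = |-4.442677551 - (-17.770710204)|
E_photon = 13.328033 eV

This energy is carried away by the emitted photon.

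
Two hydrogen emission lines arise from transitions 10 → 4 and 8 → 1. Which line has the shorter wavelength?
8 → 1

Calculate the energy for each transition:

Transition 10 → 4:
ΔE₁ = |E_4 - E_10| = |-13.6057/4² - (-13.6057/10²)|
ΔE₁ = |-0.85035625 - (-0.13605700)| = 0.71430 eV

Transition 8 → 1:
ΔE₂ = |E_1 - E_8| = |-13.6057/1² - (-13.6057/8²)|
ΔE₂ = |-13.60570000 - (-0.21258906)| = 13.39311 eV

Since 13.39311 eV > 0.71430 eV, the transition 8 → 1 emits the more energetic photon.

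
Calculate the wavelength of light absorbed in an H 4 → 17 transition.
1543.476 nm

First, find the transition energy using E_n = -13.6057 / n² eV:
E_4 = -13.6057 / 4² = -0.850356250 eV
E_17 = -13.6057 / 17² = -0.047078547 eV

Photon energy: |ΔE| = |E_17 - E_4| = 0.803277703 eV

Convert to wavelength using E = hc/λ with hc = 1239.84 eV·nm:
λ = hc/E = 1239.84 eV·nm / 0.803277703 eV
λ = 1543.476 nm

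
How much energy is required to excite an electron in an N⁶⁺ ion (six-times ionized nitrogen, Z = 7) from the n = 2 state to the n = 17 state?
164.363 eV

The energy levels of a hydrogen-like atom are E_n = -13.6057 Z² eV / n².

Energy at n = 2: E_2 = -13.6057 × 7² / 2² = -166.669825 eV
Energy at n = 17: E_17 = -13.6057 × 7² / 17² = -2.306849 eV

The excitation energy is the difference:
ΔE = E_17 - E_2
ΔE = -2.306849 - (-166.669825)
ΔE = 164.363 eV

Since this is positive, energy must be absorbed (photon absorption).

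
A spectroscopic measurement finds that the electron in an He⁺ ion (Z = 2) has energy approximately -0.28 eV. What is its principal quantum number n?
n = 14

The exact energy levels follow E_n = -13.6057 Z² / n² eV with Z = 2.

The measured value (-0.28 eV) is reported to only 2 significant figures, so we must test candidate n values and see which one matches to that precision.

Candidate energies:
  n = 12:  E = -13.6057 × 2² / 12² = -0.37794 eV
  n = 13:  E = -13.6057 × 2² / 13² = -0.32203 eV
  n = 14:  E = -13.6057 × 2² / 14² = -0.27767 eV  ← matches
  n = 15:  E = -13.6057 × 2² / 15² = -0.24188 eV
  n = 16:  E = -13.6057 × 2² / 16² = -0.21259 eV

Checking against the measurement of -0.28 eV (2 sig figs), only n = 14 agrees:
E_14 = -0.27767 eV, which rounds to -0.28 eV ✓

Therefore n = 14.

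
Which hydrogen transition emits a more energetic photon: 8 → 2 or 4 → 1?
4 → 1

Calculate the energy for each transition:

Transition 8 → 2:
ΔE₁ = |E_2 - E_8| = |-13.6057/2² - (-13.6057/8²)|
ΔE₁ = |-3.40142500000 - (-0.21258906250)| = 3.18883594 eV

Transition 4 → 1:
ΔE₂ = |E_1 - E_4| = |-13.6057/1² - (-13.6057/4²)|
ΔE₂ = |-13.60570000000 - (-0.85035625000)| = 12.75534375 eV

Since 12.75534375 eV > 3.18883594 eV, the transition 4 → 1 emits the more energetic photon.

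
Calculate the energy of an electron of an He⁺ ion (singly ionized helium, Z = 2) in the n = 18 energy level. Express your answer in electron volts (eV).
-0.16797 eV

The energy levels of a hydrogen-like atom are given by:
E_n = -13.6057 Z² / n² eV  (with Z = 2 for He⁺)

For n = 18:
E_18 = -13.6057 × 2² / 18²
E_18 = -13.6057 × 4 / 324
E_18 = -0.16797 eV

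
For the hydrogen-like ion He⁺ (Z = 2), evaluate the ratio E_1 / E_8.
64.000000

Using E_n = -13.6057 Z² / n² eV with Z = 2:

E_1 = -13.6057 × 2² / 1² = -54.4228 / 1 = -54.422800000000 eV
E_8 = -13.6057 × 2² / 8² = -54.4228 / 64 = -0.850356250000 eV

The ratio is:
E_1/E_8 = (-54.422800000000) / (-0.850356250000)
E_1/E_8 = (-54.4228/1) / (-54.4228/64)
E_1/E_8 = 64/1
E_1/E_8 = 64.000000
(Note: the Z² factors cancel in the ratio.)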